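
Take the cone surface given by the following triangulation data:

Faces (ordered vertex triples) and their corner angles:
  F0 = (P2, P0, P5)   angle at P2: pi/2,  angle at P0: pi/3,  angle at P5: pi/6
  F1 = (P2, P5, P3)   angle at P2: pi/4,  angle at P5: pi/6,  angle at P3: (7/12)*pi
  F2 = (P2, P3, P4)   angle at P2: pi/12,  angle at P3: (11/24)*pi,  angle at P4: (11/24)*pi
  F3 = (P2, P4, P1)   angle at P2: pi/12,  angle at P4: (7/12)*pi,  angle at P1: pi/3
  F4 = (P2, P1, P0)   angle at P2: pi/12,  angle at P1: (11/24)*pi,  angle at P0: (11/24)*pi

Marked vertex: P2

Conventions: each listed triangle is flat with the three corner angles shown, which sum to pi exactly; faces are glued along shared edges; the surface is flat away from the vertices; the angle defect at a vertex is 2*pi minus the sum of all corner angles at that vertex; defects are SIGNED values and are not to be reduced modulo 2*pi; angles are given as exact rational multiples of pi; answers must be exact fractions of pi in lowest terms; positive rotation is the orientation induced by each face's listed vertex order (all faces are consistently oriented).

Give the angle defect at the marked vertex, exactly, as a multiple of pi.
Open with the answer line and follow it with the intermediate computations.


Answer: defect(P2) = pi

Sum of corner angles at P2: pi
defect = 2*pi - pi


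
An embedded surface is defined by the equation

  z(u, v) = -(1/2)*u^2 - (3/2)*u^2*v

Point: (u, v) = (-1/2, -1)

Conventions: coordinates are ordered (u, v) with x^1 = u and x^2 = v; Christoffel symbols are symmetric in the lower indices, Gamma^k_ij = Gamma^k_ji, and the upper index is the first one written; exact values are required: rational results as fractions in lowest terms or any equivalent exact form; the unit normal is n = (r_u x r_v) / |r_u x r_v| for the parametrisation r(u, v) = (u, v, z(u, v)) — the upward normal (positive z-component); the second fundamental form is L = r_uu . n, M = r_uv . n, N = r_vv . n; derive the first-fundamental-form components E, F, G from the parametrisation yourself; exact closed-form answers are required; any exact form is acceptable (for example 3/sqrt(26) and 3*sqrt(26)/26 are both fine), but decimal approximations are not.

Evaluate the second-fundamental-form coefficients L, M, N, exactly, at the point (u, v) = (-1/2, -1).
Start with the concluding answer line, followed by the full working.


Answer: L = 16*sqrt(137)/137, M = 12*sqrt(137)/137, N = 0

z_u = -1, z_v = -3/8, z_uu = 2, z_uv = 3/2, z_vv = 0
E = 2, F = 3/8, G = 73/64; answer radicand W^2 = 137/64
unnormalised second-form numerators: l = 2, m = 3/2, n = 0; L = l/sqrt(137/64), and similarly M = m/sqrt(W^2), N = n/sqrt(W^2)


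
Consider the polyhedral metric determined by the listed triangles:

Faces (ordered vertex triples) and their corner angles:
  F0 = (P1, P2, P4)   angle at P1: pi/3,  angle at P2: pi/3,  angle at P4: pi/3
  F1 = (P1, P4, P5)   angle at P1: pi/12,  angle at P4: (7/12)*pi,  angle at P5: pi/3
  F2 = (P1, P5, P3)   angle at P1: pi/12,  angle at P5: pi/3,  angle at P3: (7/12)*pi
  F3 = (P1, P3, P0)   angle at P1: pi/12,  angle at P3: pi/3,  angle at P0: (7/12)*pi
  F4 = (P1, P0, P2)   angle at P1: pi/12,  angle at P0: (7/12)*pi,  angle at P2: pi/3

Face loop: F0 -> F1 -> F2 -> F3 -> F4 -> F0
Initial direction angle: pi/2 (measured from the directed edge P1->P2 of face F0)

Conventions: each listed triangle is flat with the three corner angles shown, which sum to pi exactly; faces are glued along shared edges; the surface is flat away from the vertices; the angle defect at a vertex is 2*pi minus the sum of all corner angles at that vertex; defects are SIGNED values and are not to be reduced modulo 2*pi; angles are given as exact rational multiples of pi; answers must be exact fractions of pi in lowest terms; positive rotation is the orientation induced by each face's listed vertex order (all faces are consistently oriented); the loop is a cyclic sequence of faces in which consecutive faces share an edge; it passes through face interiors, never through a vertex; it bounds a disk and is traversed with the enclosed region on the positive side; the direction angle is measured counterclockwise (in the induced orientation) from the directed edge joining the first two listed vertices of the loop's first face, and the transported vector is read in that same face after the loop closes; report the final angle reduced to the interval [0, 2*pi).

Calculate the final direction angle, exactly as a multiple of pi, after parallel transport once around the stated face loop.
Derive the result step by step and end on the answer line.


enclosed vertex P1: corner angles sum to (2/3)*pi, defect = 2*pi - (2/3)*pi = (4/3)*pi
final direction = starting direction + enclosed defect total, reduced mod 2*pi (induced orientation)
final angle = pi/2 + (4/3)*pi = (11/6)*pi (mod 2*pi)

Answer: final direction angle = (11/6)*pi


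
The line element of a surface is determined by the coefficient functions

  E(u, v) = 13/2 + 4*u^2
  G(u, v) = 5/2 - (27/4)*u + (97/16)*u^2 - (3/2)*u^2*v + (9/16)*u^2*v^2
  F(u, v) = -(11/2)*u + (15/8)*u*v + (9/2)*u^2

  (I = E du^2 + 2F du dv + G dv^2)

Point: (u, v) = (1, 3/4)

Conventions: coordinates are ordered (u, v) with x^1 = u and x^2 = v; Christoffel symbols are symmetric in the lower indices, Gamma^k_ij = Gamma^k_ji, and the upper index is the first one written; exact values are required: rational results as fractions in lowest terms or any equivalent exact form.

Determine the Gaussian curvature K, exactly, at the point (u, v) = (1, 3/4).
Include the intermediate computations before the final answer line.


E = 21/2, F = 13/32, G = 257/256, EG - F^2 = 10625/1024 at the point
E_u = 8, E_v = 0, F_u = 157/32, F_v = 15/8, G_u = 481/128, G_v = -21/32
E_vv = 0, F_uv = 15/8, G_uu = 1345/128
The intrinsic route: Brioschi's K = (det M1 - det M2)/(EG - F^2)^2.
M1 = [[-E_vv/2 + F_uv - G_uu/2, E_u/2, F_u - E_v/2], [F_v - G_u/2, E, F], [G_v/2, F, G]] = [[-865/256, 4, 157/32], [-1/256, 21/2, 13/32], [-21/64, 13/32, 257/256]]; det M1 = -2448581/131072
M2 = [[0, E_v/2, G_u/2], [E_v/2, E, F], [G_u/2, F, G]] = [[0, 0, 481/256], [0, 21/2, 13/32], [481/256, 13/32, 257/256]]; det M2 = -4858581/131072
det M1 - det M2 = 150625/8192; K = 150625/8192 / (10625/1024)^2 = 30848/180625

Answer: K = 30848/180625


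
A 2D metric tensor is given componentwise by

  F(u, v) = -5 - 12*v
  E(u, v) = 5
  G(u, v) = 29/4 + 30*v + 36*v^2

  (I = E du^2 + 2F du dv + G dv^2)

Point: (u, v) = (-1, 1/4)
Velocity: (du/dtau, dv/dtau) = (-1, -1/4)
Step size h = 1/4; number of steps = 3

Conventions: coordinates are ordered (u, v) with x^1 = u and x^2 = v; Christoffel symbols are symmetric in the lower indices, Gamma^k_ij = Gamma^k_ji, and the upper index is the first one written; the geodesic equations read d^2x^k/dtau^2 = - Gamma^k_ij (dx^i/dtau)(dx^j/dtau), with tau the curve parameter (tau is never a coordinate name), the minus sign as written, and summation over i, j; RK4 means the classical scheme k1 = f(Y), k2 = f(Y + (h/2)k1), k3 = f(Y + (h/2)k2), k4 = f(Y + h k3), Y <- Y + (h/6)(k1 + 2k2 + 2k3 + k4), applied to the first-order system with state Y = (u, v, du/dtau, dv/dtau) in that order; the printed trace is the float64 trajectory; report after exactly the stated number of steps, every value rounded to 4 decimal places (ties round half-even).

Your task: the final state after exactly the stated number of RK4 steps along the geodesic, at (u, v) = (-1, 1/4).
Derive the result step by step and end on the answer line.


f(Y) = (du/dtau, dv/dtau, -Gamma^u_ij Y'^i Y'^j, -Gamma^v_ij Y'^i Y'^j) with the Gammas evaluated at the stage position; h = 0.250000; intermediate values shown to 6 dp
step 0: u = -1.0000, v = 0.2500, du/dtau = -1.0000, dv/dtau = -0.2500
step 1:
  k1: at (u, v) = (-1.000000, 0.250000), (du/dtau, dv/dtau) = (-1.000000, -0.250000); Gamma_uuu = 0.000000, Gamma_uuv = 0.000000, Gamma_uvv = -0.571429, Gamma_vuu = 0.000000, Gamma_vuv = 0.000000, Gamma_vvv = 1.142857; k1 = (-1.000000, -0.250000, 0.035714, -0.071429)
  k2: at (u, v) = (-1.125000, 0.218750), (du/dtau, dv/dtau) = (-0.995536, -0.258929); Gamma_uuu = 0.000000, Gamma_uuv = 0.000000, Gamma_uvv = -0.614277, Gamma_vuu = 0.000000, Gamma_vuv = 0.000000, Gamma_vvv = 1.170966; k2 = (-0.995536, -0.258929, 0.041184, -0.078506)
  k3: at (u, v) = (-1.124442, 0.217634), (du/dtau, dv/dtau) = (-0.994852, -0.259813); Gamma_uuu = 0.000000, Gamma_uuv = 0.000000, Gamma_uvv = -0.615886, Gamma_vuu = 0.000000, Gamma_vuv = 0.000000, Gamma_vvv = 1.171970; k3 = (-0.994852, -0.259813, 0.041574, -0.079111)
  k4: at (u, v) = (-1.248713, 0.185047), (du/dtau, dv/dtau) = (-0.989606, -0.269778); Gamma_uuu = 0.000000, Gamma_uuv = 0.000000, Gamma_uvv = -0.665405, Gamma_vuu = 0.000000, Gamma_vuv = 0.000000, Gamma_vvv = 1.201150; k4 = (-0.989606, -0.269778, 0.048428, -0.087420)
  Y <- Y + (h/6)(k1 + 2k2 + 2k3 + k4): u = -1.2488, v = 0.1851, du/dtau = -0.9896, dv/dtau = -0.2698
step 2:
  k1: at (u, v) = (-1.248766, 0.185114), (du/dtau, dv/dtau) = (-0.989598, -0.269753); Gamma_uuu = 0.000000, Gamma_uuv = 0.000000, Gamma_uvv = -0.665298, Gamma_vuu = 0.000000, Gamma_vuv = 0.000000, Gamma_vvv = 1.201090; k1 = (-0.989598, -0.269753, 0.048412, -0.087400)
  k2: at (u, v) = (-1.372466, 0.151395), (du/dtau, dv/dtau) = (-0.983546, -0.280678); Gamma_uuu = 0.000000, Gamma_uuv = 0.000000, Gamma_uvv = -0.722153, Gamma_vuu = 0.000000, Gamma_vuv = 0.000000, Gamma_vvv = 1.230682; k2 = (-0.983546, -0.280678, 0.056891, -0.096954)
  k3: at (u, v) = (-1.371709, 0.150029), (du/dtau, dv/dtau) = (-0.982486, -0.281873); Gamma_uuu = 0.000000, Gamma_uuv = 0.000000, Gamma_uvv = -0.724585, Gamma_vuu = 0.000000, Gamma_vuv = 0.000000, Gamma_vvv = 1.231859; k3 = (-0.982486, -0.281873, 0.057570, -0.097874)
  k4: at (u, v) = (-1.494387, 0.114646), (du/dtau, dv/dtau) = (-0.975205, -0.294222); Gamma_uuu = 0.000000, Gamma_uuv = 0.000000, Gamma_uvv = -0.791424, Gamma_vuu = 0.000000, Gamma_vuv = 0.000000, Gamma_vvv = 1.261480; k4 = (-0.975205, -0.294222, 0.068511, -0.109202)
  Y <- Y + (h/6)(k1 + 2k2 + 2k3 + k4): u = -1.4945, v = 0.1147, du/dtau = -0.9752, dv/dtau = -0.2942
step 3:
  k1: at (u, v) = (-1.494469, 0.114736), (du/dtau, dv/dtau) = (-0.975187, -0.294181); Gamma_uuu = 0.000000, Gamma_uuv = 0.000000, Gamma_uvv = -0.791244, Gamma_vuu = 0.000000, Gamma_vuv = 0.000000, Gamma_vvv = 1.261407; k1 = (-0.975187, -0.294181, 0.068476, -0.109165)
  k2: at (u, v) = (-1.616367, 0.077963), (du/dtau, dv/dtau) = (-0.966628, -0.307826); Gamma_uuu = 0.000000, Gamma_uuv = 0.000000, Gamma_uvv = -0.869079, Gamma_vuu = 0.000000, Gamma_vuv = 0.000000, Gamma_vvv = 1.289618; k2 = (-0.966628, -0.307826, 0.082351, -0.122201)
  k3: at (u, v) = (-1.615297, 0.076258), (du/dtau, dv/dtau) = (-0.964893, -0.309456); Gamma_uuu = 0.000000, Gamma_uuv = 0.000000, Gamma_uvv = -0.872913, Gamma_vuu = 0.000000, Gamma_vuv = 0.000000, Gamma_vvv = 1.290840; k3 = (-0.964893, -0.309456, 0.083593, -0.123615)
  k4: at (u, v) = (-1.735692, 0.037372), (du/dtau, dv/dtau) = (-0.954289, -0.325085); Gamma_uuu = 0.000000, Gamma_uuv = 0.000000, Gamma_uvv = -0.966072, Gamma_vuu = 0.000000, Gamma_vuv = 0.000000, Gamma_vvv = 1.315902; k4 = (-0.954289, -0.325085, 0.102094, -0.139064)
  Y <- Y + (h/6)(k1 + 2k2 + 2k3 + k4): u = -1.7358, v = 0.0375, du/dtau = -0.9543, dv/dtau = -0.3250

Answer: u = -1.7358, v = 0.0375, du/dtau = -0.9543, dv/dtau = -0.3250


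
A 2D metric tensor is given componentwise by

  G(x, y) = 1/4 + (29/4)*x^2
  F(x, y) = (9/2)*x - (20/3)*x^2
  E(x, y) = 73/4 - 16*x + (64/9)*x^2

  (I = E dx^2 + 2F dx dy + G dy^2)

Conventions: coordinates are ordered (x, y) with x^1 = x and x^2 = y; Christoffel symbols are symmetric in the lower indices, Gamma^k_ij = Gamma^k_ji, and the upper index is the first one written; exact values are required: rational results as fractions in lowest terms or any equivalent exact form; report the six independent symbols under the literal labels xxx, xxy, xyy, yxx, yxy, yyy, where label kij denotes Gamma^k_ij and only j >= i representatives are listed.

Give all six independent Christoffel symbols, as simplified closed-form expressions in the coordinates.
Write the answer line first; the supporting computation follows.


Answer: Gamma_xxx = (-5376*x^3 + 4608*x^2 - 2660*x - 288)/(1024*x^4 - 8064*x^3 + 16393*x^2 - 576*x + 657), Gamma_xxy = (6960*x^3 - 4698*x^2)/(1024*x^4 - 8064*x^3 + 16393*x^2 - 576*x + 657), Gamma_xyy = (-7569*x^3 - 261*x)/(1024*x^4 - 8064*x^3 + 16393*x^2 - 576*x + 657), Gamma_yxx = (-20480*x^3 + 69120*x^2 - 120672*x + 35478)/(3072*x^4 - 24192*x^3 + 49179*x^2 - 1728*x + 1971), Gamma_yxy = (7424*x^3 - 16704*x^2 + 19053*x)/(1024*x^4 - 8064*x^3 + 16393*x^2 - 576*x + 657), Gamma_yyy = (-6960*x^3 + 4698*x^2)/(1024*x^4 - 8064*x^3 + 16393*x^2 - 576*x + 657)

E = 73/4 - 16*x + (64/9)*x^2; F = (9/2)*x - (20/3)*x^2; G = 1/4 + (29/4)*x^2
Gamma^k_ij = (1/2) g^{kl} (d_i g_jl + d_j g_il - d_l g_ij), with g^inv = (1/(EG-F^2)) [[G, -F], [-F, E]]
first partials: E_x = -16 + (128/9)*x, E_y = 0, F_x = 9/2 - (40/3)*x, F_y = 0, G_x = (29/2)*x, G_y = 0
D = EG - F^2 = 73/16 - 4*x + (16393/144)*x^2 - 56*x^3 + (64/9)*x^4
expanded: Gamma^x_xx = (G E_x - 2F F_x + F E_y)/(2D), Gamma^x_xy = (G E_y - F G_x)/(2D), Gamma^x_yy = (2G F_y - G G_x - F G_y)/(2D), Gamma^y_xx = (2E F_x - E E_y - F E_x)/(2D), Gamma^y_xy = (E G_x - F E_y)/(2D), Gamma^y_yy = (E G_y - 2F F_y + F G_x)/(2D); substitute and cancel common factors


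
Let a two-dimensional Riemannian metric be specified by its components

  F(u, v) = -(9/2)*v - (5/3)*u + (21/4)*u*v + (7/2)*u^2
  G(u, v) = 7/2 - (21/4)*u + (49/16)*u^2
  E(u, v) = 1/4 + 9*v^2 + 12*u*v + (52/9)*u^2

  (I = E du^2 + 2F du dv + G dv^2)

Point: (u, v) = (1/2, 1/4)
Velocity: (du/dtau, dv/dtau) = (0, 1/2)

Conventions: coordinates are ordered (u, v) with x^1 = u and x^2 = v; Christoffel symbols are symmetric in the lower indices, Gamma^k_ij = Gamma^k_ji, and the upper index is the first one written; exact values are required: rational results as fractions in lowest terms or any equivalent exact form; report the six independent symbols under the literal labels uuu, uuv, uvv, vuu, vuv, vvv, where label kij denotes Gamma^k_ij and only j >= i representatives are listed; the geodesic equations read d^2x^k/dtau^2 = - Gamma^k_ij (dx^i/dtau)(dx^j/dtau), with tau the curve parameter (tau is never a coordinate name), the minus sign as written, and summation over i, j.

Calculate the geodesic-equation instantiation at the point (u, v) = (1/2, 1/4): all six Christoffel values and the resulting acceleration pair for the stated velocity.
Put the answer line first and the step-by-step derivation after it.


Answer: Gamma_uuu = 29039/27562, Gamma_uuv = 75075/55124, Gamma_uvv = -23625/110248, Gamma_vuu = -13895/13781, Gamma_vuv = -8603/27562, Gamma_vvv = -3075/55124; accelerations (d^2u/dtau^2, d^2v/dtau^2) = (23625/440992, 3075/220496)

E = 541/144, F = -41/96, G = 105/64 at the point
E_u = 79/9, E_v = 21/2, F_u = 151/48, F_v = -15/8, G_u = -35/16, G_v = 0
EG - F^2 = 13781/2304;  g^inv = (2304/13781) * [[105/64, 41/96], [41/96, 541/144]]
first-kind symbols [ij,l] = (1/2)(d_i g_jl + d_j g_il - d_l g_ij): [uu,u] = E_u/2 = 79/18, [uu,v] = F_u - E_v/2 = -101/48, [uv,u] = E_v/2 = 21/4, [uv,v] = G_u/2 = -35/32, [vv,u] = F_v - G_u/2 = -25/32, [vv,v] = G_v/2 = 0
Gamma^u_ij = (G*[ij,u] - F*[ij,v])/(EG - F^2), Gamma^v_ij = (E*[ij,v] - F*[ij,u])/(EG - F^2)
Gamma_uuu = 29039/27562, Gamma_uuv = 75075/55124, Gamma_uvv = -23625/110248, Gamma_vuu = -13895/13781, Gamma_vuv = -8603/27562, Gamma_vvv = -3075/55124
d^2u/dtau^2 = -(Gamma_uuu*(0)^2 + 2*Gamma_uuv*(0)*(1/2) + Gamma_uvv*(1/2)^2) = 23625/440992
d^2v/dtau^2 = -(Gamma_vuu*(0)^2 + 2*Gamma_vuv*(0)*(1/2) + Gamma_vvv*(1/2)^2) = 3075/220496


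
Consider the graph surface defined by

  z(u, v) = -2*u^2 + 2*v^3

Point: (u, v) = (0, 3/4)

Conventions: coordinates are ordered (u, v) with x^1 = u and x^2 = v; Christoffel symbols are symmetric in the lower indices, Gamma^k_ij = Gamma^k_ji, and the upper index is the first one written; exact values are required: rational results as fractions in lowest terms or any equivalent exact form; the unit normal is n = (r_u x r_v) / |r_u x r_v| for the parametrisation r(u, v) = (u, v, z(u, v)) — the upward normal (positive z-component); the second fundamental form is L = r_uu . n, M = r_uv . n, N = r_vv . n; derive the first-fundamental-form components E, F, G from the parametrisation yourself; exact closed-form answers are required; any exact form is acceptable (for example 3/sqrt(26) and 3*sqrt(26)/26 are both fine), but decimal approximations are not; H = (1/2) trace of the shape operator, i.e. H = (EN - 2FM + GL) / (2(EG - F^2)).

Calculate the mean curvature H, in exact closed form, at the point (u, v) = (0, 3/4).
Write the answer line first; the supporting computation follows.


Answer: H = -10384*sqrt(793)/628849

z_u = 0, z_v = 27/8, z_uu = -4, z_uv = 0, z_vv = 9
E = 1, F = 0, G = 793/64; answer radicand W^2 = 793/64
unnormalised second-form numerators: l = -4, m = 0, n = 9; L = l/sqrt(793/64), and similarly M = m/sqrt(W^2), N = n/sqrt(W^2)
H = (E*n - 2*F*m + G*l) / (2*(EG - F^2)*sqrt(W^2)); E*n - 2*F*m + G*l = -649/16, EG - F^2 = 793/64, so H = (-1298/793)/sqrt(793/64)


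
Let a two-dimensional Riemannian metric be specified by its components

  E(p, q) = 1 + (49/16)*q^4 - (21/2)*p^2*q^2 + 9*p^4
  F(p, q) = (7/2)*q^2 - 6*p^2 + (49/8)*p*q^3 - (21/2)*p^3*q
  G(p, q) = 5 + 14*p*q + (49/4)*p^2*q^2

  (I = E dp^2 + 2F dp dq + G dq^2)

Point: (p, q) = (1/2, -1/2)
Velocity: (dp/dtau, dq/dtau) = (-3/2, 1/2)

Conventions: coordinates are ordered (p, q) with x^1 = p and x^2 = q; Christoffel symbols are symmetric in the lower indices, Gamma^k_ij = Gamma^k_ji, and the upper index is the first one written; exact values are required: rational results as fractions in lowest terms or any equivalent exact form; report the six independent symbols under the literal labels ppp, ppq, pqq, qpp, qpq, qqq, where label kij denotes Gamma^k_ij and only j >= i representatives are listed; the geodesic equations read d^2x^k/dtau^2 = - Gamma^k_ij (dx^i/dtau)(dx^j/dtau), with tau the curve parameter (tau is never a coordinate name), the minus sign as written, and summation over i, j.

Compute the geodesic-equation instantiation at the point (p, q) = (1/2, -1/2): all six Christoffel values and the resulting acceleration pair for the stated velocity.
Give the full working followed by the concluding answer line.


E = 281/256, F = -45/128, G = 145/64 at the point
E_p = 15/8, E_q = 35/32, F_p = -181/64, F_q = -161/64, G_p = -63/16, G_q = 63/16
EG - F^2 = 605/256;  g^inv = (256/605) * [[145/64, 45/128], [45/128, 281/256]]
first-kind symbols [ij,l] = (1/2)(d_i g_jl + d_j g_il - d_l g_ij): [pp,p] = E_p/2 = 15/16, [pp,q] = F_p - E_q/2 = -27/8, [pq,p] = E_q/2 = 35/64, [pq,q] = G_p/2 = -63/32, [qq,p] = F_q - G_p/2 = -35/64, [qq,q] = G_q/2 = 63/32
Gamma^p_ij = (G*[ij,p] - F*[ij,q])/(EG - F^2), Gamma^q_ij = (E*[ij,q] - F*[ij,p])/(EG - F^2)
Gamma_ppp = 48/121, Gamma_ppq = 28/121, Gamma_pqq = -28/121, Gamma_qpp = -864/605, Gamma_qpq = -504/605, Gamma_qqq = 504/605
d^2p/dtau^2 = -(Gamma_ppp*(-3/2)^2 + 2*Gamma_ppq*(-3/2)*(1/2) + Gamma_pqq*(1/2)^2) = -59/121
d^2q/dtau^2 = -(Gamma_qpp*(-3/2)^2 + 2*Gamma_qpq*(-3/2)*(1/2) + Gamma_qqq*(1/2)^2) = 1062/605

Answer: Gamma_ppp = 48/121, Gamma_ppq = 28/121, Gamma_pqq = -28/121, Gamma_qpp = -864/605, Gamma_qpq = -504/605, Gamma_qqq = 504/605; accelerations (d^2p/dtau^2, d^2q/dtau^2) = (-59/121, 1062/605)


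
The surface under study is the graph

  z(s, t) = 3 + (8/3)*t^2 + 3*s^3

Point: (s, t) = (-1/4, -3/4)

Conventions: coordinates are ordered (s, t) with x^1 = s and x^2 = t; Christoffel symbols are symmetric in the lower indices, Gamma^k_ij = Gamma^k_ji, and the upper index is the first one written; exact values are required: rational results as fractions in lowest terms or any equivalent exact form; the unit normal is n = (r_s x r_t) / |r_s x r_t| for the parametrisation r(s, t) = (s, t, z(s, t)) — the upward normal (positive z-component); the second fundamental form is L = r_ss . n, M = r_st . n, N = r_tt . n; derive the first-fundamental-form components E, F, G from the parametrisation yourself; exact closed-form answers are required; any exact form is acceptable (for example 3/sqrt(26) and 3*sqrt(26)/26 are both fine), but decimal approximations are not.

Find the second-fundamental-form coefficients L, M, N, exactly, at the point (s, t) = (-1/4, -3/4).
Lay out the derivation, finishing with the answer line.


z_s = 9/16, z_t = -4, z_ss = -9/2, z_st = 0, z_tt = 16/3
E = 337/256, F = -9/4, G = 17; answer radicand W^2 = 4433/256
unnormalised second-form numerators: l = -9/2, m = 0, n = 16/3; L = l/sqrt(4433/256), and similarly M = m/sqrt(W^2), N = n/sqrt(W^2)

Answer: L = -72*sqrt(4433)/4433, M = 0, N = 256*sqrt(4433)/13299


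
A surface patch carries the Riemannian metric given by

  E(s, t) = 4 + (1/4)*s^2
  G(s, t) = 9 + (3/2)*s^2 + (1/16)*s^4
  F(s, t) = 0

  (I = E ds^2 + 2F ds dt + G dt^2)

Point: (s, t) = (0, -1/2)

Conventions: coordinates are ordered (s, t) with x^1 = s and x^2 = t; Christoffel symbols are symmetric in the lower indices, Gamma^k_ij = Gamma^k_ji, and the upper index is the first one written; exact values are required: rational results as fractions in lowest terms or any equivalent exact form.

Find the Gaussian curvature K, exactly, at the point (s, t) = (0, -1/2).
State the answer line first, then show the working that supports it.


Answer: K = -1/24

E = 4, F = 0, G = 9, EG - F^2 = 36 at the point
E_s = 0, E_t = 0, F_s = 0, F_t = 0, G_s = 0, G_t = 0
E_tt = 0, F_st = 0, G_ss = 3
Using the Brioschi determinant formula for K from the metric derivatives:
M1 = [[-E_tt/2 + F_st - G_ss/2, E_s/2, F_s - E_t/2], [F_t - G_s/2, E, F], [G_t/2, F, G]] = [[-3/2, 0, 0], [0, 4, 0], [0, 0, 9]]; det M1 = -54
M2 = [[0, E_t/2, G_s/2], [E_t/2, E, F], [G_s/2, F, G]] = [[0, 0, 0], [0, 4, 0], [0, 0, 9]]; det M2 = 0
det M1 - det M2 = -54; K = -54 / (36)^2 = -1/24


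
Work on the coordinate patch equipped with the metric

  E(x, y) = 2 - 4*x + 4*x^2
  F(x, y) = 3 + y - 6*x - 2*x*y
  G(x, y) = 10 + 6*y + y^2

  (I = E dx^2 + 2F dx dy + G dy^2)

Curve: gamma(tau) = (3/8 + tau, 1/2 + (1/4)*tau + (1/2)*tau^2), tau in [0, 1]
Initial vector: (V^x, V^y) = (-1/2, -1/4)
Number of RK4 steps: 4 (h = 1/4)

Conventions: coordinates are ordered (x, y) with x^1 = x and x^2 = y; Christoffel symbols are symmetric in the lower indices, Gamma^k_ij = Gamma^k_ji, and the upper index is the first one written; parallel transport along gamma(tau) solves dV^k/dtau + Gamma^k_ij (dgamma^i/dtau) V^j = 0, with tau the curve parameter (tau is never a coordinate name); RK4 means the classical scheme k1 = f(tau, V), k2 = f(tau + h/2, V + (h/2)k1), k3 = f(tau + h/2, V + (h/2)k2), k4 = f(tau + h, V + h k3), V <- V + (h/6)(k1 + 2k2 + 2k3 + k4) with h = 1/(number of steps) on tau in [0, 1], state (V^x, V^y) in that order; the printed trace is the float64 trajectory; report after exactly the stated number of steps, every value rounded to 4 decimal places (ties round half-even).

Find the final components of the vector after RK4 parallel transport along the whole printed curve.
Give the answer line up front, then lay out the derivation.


Answer: V^x = -0.4748, V^y = -0.4201

gamma'(tau) = (1, 1/4 + tau); f(tau, V)^k = -Gamma^k_ij(gamma(tau)) gamma'^i(tau) V^j; h = 1/4; intermediate values shown to 6 dp
curve data and Christoffel symbols at the stage parameters:
  tau = 0.000000: gamma = (0.375000, 0.500000), gamma' = (1.000000, 0.250000); Gamma_xxx = -0.037559, Gamma_xxy = 0.000000, Gamma_xyy = 0.018779, Gamma_yxx = -0.525822, Gamma_yxy = 0.000000, Gamma_yyy = 0.262911
  tau = 0.125000: gamma = (0.500000, 0.539062), gamma' = (1.000000, 0.375000); Gamma_xxx = 0.000000, Gamma_xxy = 0.000000, Gamma_xyy = 0.000000, Gamma_yxx = -0.523338, Gamma_yxy = 0.000000, Gamma_yyy = 0.261669
  tau = 0.250000: gamma = (0.625000, 0.593750), gamma' = (1.000000, 0.500000); Gamma_xxx = 0.035772, Gamma_xxy = 0.000000, Gamma_xyy = -0.017886, Gamma_yxx = -0.514218, Gamma_yxy = 0.000000, Gamma_yyy = 0.257109
  tau = 0.375000: gamma = (0.750000, 0.664062), gamma' = (1.000000, 0.625000); Gamma_xxx = 0.068141, Gamma_xxy = 0.000000, Gamma_xyy = -0.034071, Gamma_yxx = -0.499349, Gamma_yxy = 0.000000, Gamma_yyy = 0.249675
  tau = 0.500000: gamma = (0.875000, 0.750000), gamma' = (1.000000, 0.750000); Gamma_xxx = 0.096000, Gamma_xxy = 0.000000, Gamma_xyy = -0.048000, Gamma_yxx = -0.480000, Gamma_yxy = 0.000000, Gamma_yyy = 0.240000
  tau = 0.625000: gamma = (1.000000, 0.851562), gamma' = (1.000000, 0.875000); Gamma_xxx = 0.118803, Gamma_xxy = 0.000000, Gamma_xyy = -0.059402, Gamma_yxx = -0.457579, Gamma_yxy = 0.000000, Gamma_yyy = 0.228789
  tau = 0.750000: gamma = (1.125000, 0.968750), gamma' = (1.000000, 1.000000); Gamma_xxx = 0.136511, Gamma_xxy = 0.000000, Gamma_xyy = -0.068256, Gamma_yxx = -0.433424, Gamma_yxy = 0.000000, Gamma_yyy = 0.216712
  tau = 0.875000: gamma = (1.250000, 1.101562), gamma' = (1.000000, 1.125000); Gamma_xxx = 0.149456, Gamma_xxy = 0.000000, Gamma_xyy = -0.074728, Gamma_yxx = -0.408668, Gamma_yxy = 0.000000, Gamma_yyy = 0.204334
  tau = 1.000000: gamma = (1.375000, 1.250000), gamma' = (1.000000, 1.250000); Gamma_xxx = 0.158192, Gamma_xxy = 0.000000, Gamma_xyy = -0.079096, Gamma_yxx = -0.384181, Gamma_yxy = 0.000000, Gamma_yyy = 0.192090
step 0: V^x = -0.5000, V^y = -0.2500
step 1: k1 = (-0.017606, -0.246479), k2 = (0.000000, -0.235266), k3 = (0.000000, -0.234252), k4 = (0.015126, -0.217442); V <- V + (h/6)(k1 + 2k2 + 2k3 + k4): V^x = -0.5001, V^y = -0.3085
step 2: k1 = (0.015131, -0.217509), k2 = (0.026802, -0.196405), k3 = (0.026758, -0.196089), k4 = (0.034498, -0.172492); V <- V + (h/6)(k1 + 2k2 + 2k3 + k4): V^x = -0.4936, V^y = -0.3574
step 3: k1 = (0.034516, -0.172580), k2 = (0.038427, -0.148004), k3 = (0.038529, -0.148396), k4 = (0.039136, -0.124255); V <- V + (h/6)(k1 + 2k2 + 2k3 + k4): V^x = -0.4841, V^y = -0.3945
step 4: k1 = (0.039158, -0.124327), k2 = (0.037148, -0.101578), k3 = (0.037425, -0.102334), k4 = (0.033567, -0.081520); V <- V + (h/6)(k1 + 2k2 + 2k3 + k4): V^x = -0.4748, V^y = -0.4201


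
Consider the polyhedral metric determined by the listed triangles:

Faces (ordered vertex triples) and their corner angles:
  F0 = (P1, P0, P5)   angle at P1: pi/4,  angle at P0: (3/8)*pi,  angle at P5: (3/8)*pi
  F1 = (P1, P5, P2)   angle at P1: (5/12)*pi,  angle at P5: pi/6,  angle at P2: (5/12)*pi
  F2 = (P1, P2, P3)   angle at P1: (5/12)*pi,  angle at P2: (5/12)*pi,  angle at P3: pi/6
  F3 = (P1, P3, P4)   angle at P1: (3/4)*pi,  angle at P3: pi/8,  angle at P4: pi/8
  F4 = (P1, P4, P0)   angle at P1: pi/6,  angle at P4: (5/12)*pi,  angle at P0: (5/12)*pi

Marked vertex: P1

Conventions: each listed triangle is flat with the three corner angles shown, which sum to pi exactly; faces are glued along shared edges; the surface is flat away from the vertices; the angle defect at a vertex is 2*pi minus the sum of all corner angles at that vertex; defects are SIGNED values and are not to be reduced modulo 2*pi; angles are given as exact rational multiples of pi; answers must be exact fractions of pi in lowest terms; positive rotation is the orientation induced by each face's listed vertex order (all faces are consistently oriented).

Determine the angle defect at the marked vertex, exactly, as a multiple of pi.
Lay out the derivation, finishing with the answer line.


Sum of corner angles at P1: 2*pi
defect = 2*pi - 2*pi

Answer: defect(P1) = 0


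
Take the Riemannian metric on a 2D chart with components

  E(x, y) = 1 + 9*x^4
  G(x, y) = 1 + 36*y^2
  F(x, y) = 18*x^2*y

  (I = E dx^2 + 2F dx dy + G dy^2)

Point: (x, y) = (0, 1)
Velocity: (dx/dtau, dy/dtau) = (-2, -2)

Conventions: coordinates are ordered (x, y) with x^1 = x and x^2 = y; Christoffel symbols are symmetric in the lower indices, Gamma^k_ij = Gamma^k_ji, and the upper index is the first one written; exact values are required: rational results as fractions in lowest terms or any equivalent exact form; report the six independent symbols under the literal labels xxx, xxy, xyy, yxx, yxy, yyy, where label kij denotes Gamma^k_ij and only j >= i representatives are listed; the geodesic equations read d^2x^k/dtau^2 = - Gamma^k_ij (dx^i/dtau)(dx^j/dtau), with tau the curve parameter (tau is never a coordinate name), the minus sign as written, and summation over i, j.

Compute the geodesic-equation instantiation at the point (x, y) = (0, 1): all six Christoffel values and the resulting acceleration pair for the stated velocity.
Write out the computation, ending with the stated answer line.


E = 1, F = 0, G = 37 at the point
E_x = 0, E_y = 0, F_x = 0, F_y = 0, G_x = 0, G_y = 72
EG - F^2 = 37;  g^inv = (1/37) * [[37, 0], [0, 1]]
first-kind symbols [ij,l] = (1/2)(d_i g_jl + d_j g_il - d_l g_ij): [xx,x] = E_x/2 = 0, [xx,y] = F_x - E_y/2 = 0, [xy,x] = E_y/2 = 0, [xy,y] = G_x/2 = 0, [yy,x] = F_y - G_x/2 = 0, [yy,y] = G_y/2 = 36
Gamma^x_ij = (G*[ij,x] - F*[ij,y])/(EG - F^2), Gamma^y_ij = (E*[ij,y] - F*[ij,x])/(EG - F^2)
Gamma_xxx = 0, Gamma_xxy = 0, Gamma_xyy = 0, Gamma_yxx = 0, Gamma_yxy = 0, Gamma_yyy = 36/37
d^2x/dtau^2 = -(Gamma_xxx*(-2)^2 + 2*Gamma_xxy*(-2)*(-2) + Gamma_xyy*(-2)^2) = 0
d^2y/dtau^2 = -(Gamma_yxx*(-2)^2 + 2*Gamma_yxy*(-2)*(-2) + Gamma_yyy*(-2)^2) = -144/37

Answer: Gamma_xxx = 0, Gamma_xxy = 0, Gamma_xyy = 0, Gamma_yxx = 0, Gamma_yxy = 0, Gamma_yyy = 36/37; accelerations (d^2x/dtau^2, d^2y/dtau^2) = (0, -144/37)


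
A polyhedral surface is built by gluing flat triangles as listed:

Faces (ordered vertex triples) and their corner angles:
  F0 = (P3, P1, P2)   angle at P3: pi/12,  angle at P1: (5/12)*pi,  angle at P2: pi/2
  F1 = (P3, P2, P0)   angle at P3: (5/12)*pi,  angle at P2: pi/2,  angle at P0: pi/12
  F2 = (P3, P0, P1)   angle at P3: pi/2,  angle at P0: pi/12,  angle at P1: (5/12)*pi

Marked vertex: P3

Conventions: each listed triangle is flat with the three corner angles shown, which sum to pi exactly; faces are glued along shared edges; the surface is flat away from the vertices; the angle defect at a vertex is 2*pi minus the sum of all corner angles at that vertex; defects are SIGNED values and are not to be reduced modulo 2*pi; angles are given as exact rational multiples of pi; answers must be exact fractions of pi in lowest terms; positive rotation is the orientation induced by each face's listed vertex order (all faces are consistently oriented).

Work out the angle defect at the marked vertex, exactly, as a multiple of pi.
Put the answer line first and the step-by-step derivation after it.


Answer: defect(P3) = pi

Sum of corner angles at P3: pi
defect = 2*pi - pi


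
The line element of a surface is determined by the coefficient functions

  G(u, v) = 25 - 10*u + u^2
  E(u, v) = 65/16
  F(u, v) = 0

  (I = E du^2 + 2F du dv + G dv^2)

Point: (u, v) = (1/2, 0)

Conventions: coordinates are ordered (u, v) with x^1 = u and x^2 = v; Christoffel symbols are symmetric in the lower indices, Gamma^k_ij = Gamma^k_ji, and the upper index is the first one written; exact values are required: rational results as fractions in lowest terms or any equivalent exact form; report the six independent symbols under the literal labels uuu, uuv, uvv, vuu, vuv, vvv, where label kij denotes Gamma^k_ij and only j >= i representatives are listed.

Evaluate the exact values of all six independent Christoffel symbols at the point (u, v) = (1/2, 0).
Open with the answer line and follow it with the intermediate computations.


Answer: Gamma_uuu = 0, Gamma_uuv = 0, Gamma_uvv = 72/65, Gamma_vuu = 0, Gamma_vuv = -2/9, Gamma_vvv = 0

E = 65/16, F = 0, G = 81/4 at the point
E_u = 0, E_v = 0, F_u = 0, F_v = 0, G_u = -9, G_v = 0
EG - F^2 = 5265/64;  g^inv = (64/5265) * [[81/4, 0], [0, 65/16]]
first-kind symbols [ij,l] = (1/2)(d_i g_jl + d_j g_il - d_l g_ij): [uu,u] = E_u/2 = 0, [uu,v] = F_u - E_v/2 = 0, [uv,u] = E_v/2 = 0, [uv,v] = G_u/2 = -9/2, [vv,u] = F_v - G_u/2 = 9/2, [vv,v] = G_v/2 = 0
Gamma^u_ij = (G*[ij,u] - F*[ij,v])/(EG - F^2), Gamma^v_ij = (E*[ij,v] - F*[ij,u])/(EG - F^2)


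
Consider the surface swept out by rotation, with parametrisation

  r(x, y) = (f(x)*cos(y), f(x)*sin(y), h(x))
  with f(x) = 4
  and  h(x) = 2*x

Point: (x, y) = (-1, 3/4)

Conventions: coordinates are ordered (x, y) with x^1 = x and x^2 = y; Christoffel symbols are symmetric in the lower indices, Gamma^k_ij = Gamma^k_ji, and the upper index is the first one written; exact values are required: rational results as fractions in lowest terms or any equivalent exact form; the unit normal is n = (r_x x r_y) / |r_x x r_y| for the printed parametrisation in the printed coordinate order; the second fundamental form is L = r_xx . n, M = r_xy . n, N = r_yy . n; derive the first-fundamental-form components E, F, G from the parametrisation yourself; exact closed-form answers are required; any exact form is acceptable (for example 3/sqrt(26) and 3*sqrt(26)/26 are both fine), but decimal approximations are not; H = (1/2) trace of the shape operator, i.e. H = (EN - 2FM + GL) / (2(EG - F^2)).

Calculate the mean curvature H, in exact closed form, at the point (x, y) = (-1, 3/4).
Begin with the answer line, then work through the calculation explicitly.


Answer: H = 1/8

f = 4, f' = 0, f'' = 0, h' = 2, h'' = 0
E = 4, F = 0, G = 16; answer radicand W^2 = 4
unnormalised second-form numerators: l = 0, m = 0, n = 8; L = l/sqrt(4), and similarly M = m/sqrt(W^2), N = n/sqrt(W^2)
H = (E*n - 2*F*m + G*l) / (2*(EG - F^2)*sqrt(W^2)); E*n - 2*F*m + G*l = 32, EG - F^2 = 64, so H = (1/4)/sqrt(4)


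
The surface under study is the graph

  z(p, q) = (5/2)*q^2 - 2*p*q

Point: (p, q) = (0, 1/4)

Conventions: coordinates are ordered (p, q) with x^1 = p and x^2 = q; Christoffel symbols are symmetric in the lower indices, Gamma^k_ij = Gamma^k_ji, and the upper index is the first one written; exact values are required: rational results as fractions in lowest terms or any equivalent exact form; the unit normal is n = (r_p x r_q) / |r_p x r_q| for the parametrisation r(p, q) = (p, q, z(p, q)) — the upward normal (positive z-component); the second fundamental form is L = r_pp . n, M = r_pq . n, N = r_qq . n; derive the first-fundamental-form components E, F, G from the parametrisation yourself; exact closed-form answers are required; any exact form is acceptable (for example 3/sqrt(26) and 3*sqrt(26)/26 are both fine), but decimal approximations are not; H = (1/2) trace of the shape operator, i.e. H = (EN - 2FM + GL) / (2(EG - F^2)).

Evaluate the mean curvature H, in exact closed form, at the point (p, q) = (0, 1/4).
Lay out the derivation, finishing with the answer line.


z_p = -1/2, z_q = 5/4, z_pp = 0, z_pq = -2, z_qq = 5
E = 5/4, F = -5/8, G = 41/16; answer radicand W^2 = 45/16
unnormalised second-form numerators: l = 0, m = -2, n = 5; L = l/sqrt(45/16), and similarly M = m/sqrt(W^2), N = n/sqrt(W^2)
H = (E*n - 2*F*m + G*l) / (2*(EG - F^2)*sqrt(W^2)); E*n - 2*F*m + G*l = 15/4, EG - F^2 = 45/16, so H = (2/3)/sqrt(45/16)

Answer: H = 8*sqrt(5)/45


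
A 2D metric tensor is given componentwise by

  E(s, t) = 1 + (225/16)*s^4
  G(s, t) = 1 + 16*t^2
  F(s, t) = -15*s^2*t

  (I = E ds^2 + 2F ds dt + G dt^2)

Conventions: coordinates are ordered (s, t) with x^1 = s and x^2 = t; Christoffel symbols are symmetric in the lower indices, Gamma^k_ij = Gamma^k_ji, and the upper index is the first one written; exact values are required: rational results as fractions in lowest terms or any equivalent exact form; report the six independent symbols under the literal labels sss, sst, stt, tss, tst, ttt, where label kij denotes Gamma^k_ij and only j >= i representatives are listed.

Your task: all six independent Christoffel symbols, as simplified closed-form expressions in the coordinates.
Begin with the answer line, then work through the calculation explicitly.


Answer: Gamma_sss = 450*s^3/(225*s^4 + 256*t^2 + 16), Gamma_sst = 0, Gamma_stt = -240*s^2/(225*s^4 + 256*t^2 + 16), Gamma_tss = -480*s*t/(225*s^4 + 256*t^2 + 16), Gamma_tst = 0, Gamma_ttt = 256*t/(225*s^4 + 256*t^2 + 16)

E = 1 + (225/16)*s^4; F = -15*s^2*t; G = 1 + 16*t^2
Gamma^k_ij = (1/2) g^{kl} (d_i g_jl + d_j g_il - d_l g_ij), with g^inv = (1/(EG-F^2)) [[G, -F], [-F, E]]
first partials: E_s = (225/4)*s^3, E_t = 0, F_s = -30*s*t, F_t = -15*s^2, G_s = 0, G_t = 32*t
D = EG - F^2 = 1 + 16*t^2 + (225/16)*s^4
expanded: Gamma^s_ss = (G E_s - 2F F_s + F E_t)/(2D), Gamma^s_st = (G E_t - F G_s)/(2D), Gamma^s_tt = (2G F_t - G G_s - F G_t)/(2D), Gamma^t_ss = (2E F_s - E E_t - F E_s)/(2D), Gamma^t_st = (E G_s - F E_t)/(2D), Gamma^t_tt = (E G_t - 2F F_t + F G_s)/(2D); substitute and cancel common factors


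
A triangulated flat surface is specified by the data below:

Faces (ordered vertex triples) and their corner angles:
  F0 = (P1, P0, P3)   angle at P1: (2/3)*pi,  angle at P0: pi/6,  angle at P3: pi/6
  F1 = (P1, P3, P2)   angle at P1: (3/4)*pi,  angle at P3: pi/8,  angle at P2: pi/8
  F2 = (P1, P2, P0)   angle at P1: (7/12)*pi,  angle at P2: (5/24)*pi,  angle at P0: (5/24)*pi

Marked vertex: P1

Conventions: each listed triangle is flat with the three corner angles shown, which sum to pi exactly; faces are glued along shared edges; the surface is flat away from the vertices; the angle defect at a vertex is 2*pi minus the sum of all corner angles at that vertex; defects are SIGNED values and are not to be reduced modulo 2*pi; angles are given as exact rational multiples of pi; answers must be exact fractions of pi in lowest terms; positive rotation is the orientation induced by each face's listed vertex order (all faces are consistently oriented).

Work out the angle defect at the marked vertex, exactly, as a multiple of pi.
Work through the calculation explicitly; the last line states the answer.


Sum of corner angles at P1: 2*pi
defect = 2*pi - 2*pi

Answer: defect(P1) = 0


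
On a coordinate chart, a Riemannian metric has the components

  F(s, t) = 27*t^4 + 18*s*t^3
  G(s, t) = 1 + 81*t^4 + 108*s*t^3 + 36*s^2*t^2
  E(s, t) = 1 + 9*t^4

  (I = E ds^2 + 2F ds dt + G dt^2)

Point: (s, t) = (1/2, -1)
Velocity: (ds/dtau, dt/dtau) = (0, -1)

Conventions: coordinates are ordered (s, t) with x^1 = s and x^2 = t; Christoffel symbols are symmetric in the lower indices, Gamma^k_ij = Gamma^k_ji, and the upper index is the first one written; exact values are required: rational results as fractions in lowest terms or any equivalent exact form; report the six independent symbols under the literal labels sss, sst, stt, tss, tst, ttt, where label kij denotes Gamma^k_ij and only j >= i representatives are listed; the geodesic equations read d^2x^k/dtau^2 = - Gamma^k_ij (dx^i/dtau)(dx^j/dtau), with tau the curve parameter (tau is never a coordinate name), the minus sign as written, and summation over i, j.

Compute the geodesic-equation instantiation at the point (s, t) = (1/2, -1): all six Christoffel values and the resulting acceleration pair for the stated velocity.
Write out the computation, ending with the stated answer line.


E = 10, F = 18, G = 37 at the point
E_s = 0, E_t = -36, F_s = -18, F_t = -81, G_s = -72, G_t = -180
EG - F^2 = 46;  g^inv = (1/46) * [[37, -18], [-18, 10]]
first-kind symbols [ij,l] = (1/2)(d_i g_jl + d_j g_il - d_l g_ij): [ss,s] = E_s/2 = 0, [ss,t] = F_s - E_t/2 = 0, [st,s] = E_t/2 = -18, [st,t] = G_s/2 = -36, [tt,s] = F_t - G_s/2 = -45, [tt,t] = G_t/2 = -90
Gamma^s_ij = (G*[ij,s] - F*[ij,t])/(EG - F^2), Gamma^t_ij = (E*[ij,t] - F*[ij,s])/(EG - F^2)
Gamma_sss = 0, Gamma_sst = -9/23, Gamma_stt = -45/46, Gamma_tss = 0, Gamma_tst = -18/23, Gamma_ttt = -45/23
d^2s/dtau^2 = -(Gamma_sss*(0)^2 + 2*Gamma_sst*(0)*(-1) + Gamma_stt*(-1)^2) = 45/46
d^2t/dtau^2 = -(Gamma_tss*(0)^2 + 2*Gamma_tst*(0)*(-1) + Gamma_ttt*(-1)^2) = 45/23

Answer: Gamma_sss = 0, Gamma_sst = -9/23, Gamma_stt = -45/46, Gamma_tss = 0, Gamma_tst = -18/23, Gamma_ttt = -45/23; accelerations (d^2s/dtau^2, d^2t/dtau^2) = (45/46, 45/23)


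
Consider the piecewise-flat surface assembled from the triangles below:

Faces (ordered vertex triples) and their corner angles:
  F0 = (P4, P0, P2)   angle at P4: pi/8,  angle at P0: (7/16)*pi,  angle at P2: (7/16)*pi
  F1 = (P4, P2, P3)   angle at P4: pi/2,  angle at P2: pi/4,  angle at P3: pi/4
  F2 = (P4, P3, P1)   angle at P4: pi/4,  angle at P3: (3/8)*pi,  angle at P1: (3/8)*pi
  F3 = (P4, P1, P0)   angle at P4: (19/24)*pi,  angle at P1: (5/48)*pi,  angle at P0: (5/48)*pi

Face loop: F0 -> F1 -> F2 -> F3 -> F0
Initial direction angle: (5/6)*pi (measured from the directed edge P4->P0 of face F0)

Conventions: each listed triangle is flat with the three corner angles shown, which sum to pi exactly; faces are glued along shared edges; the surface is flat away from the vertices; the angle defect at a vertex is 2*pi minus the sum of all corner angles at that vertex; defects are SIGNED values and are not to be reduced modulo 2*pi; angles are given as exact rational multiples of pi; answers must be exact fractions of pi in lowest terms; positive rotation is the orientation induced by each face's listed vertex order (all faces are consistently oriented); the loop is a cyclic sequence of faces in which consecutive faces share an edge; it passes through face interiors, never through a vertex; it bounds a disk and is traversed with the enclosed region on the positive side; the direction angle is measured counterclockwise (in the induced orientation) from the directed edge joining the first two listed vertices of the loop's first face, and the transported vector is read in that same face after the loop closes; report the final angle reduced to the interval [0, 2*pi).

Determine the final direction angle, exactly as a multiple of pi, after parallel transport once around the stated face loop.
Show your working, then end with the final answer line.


enclosed vertex P4: corner angles sum to (5/3)*pi, defect = 2*pi - (5/3)*pi = pi/3
the rotation equals the total enclosed defect, so the final angle is initial + defects (mod 2*pi)
final angle = (5/6)*pi + pi/3 = (7/6)*pi (mod 2*pi)

Answer: final direction angle = (7/6)*pi
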